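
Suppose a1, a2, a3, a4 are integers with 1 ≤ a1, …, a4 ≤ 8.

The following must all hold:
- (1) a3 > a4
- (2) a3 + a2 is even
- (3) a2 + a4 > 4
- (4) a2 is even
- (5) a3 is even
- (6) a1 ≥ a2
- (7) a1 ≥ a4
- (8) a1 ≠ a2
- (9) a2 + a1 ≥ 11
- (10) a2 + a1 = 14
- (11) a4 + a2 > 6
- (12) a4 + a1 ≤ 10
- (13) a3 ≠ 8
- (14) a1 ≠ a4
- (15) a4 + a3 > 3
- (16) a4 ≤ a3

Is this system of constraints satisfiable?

Take a1 = 8, a2 = 6, a3 = 4, a4 = 1. Then constraint 3: a2 + a4 = 7; constraint 9: a2 + a1 = 14, and every other listed constraint is also met.

Satisfiable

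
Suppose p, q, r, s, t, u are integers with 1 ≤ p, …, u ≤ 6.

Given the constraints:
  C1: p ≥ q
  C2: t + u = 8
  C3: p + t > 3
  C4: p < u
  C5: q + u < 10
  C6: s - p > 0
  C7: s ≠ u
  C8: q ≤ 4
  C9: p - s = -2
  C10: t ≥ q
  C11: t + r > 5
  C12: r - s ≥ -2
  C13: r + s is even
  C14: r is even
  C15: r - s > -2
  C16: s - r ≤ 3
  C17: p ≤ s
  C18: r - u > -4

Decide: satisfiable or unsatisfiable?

Satisfiable

Setting (p, q, r, s, t, u) = (2, 2, 4, 4, 2, 6) satisfies everything: constraint 2: t + u = 8; constraint 3: p + t = 4, and the others follow.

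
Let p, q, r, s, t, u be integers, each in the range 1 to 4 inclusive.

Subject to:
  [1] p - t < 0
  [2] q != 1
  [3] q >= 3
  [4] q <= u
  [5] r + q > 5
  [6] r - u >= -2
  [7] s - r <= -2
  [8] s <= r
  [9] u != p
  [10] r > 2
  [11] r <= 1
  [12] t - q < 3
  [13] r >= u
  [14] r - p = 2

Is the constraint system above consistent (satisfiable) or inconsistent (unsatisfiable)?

Unsatisfiable

From constraints 3 and 4: u ≥ q and q ≥ 3, so u ≥ 3. From constraints 11 and 13: u ≤ r and r ≤ 1, so u ≤ 1. But 1 < 3, so no value of u works.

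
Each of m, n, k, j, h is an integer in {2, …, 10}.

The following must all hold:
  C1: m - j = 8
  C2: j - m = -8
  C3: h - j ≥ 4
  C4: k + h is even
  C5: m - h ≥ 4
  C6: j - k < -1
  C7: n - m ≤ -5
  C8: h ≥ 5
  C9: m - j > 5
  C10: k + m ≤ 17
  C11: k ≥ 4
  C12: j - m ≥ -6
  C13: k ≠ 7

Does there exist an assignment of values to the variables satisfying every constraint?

Unsatisfiable

Constraints 3, 5, and 12 give h − j ≥ 4, j − m ≥ -6, m − h ≥ 4.
Adding all 3 inequalities: the left sides telescope to 0, and the right sides sum to 4 + (-6) + 4 = 2. So 0 ≥ 2, which is false.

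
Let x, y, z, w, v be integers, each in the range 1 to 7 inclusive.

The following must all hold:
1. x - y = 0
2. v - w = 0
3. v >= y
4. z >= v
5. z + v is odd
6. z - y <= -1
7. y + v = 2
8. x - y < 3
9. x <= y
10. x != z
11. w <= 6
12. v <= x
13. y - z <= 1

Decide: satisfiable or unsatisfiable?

Constraints 3, 4, and 6 give z < y, y ≤ v, v ≤ z. Chaining: z < y ≤ v ≤ z, which forces z < z — impossible.

Unsatisfiable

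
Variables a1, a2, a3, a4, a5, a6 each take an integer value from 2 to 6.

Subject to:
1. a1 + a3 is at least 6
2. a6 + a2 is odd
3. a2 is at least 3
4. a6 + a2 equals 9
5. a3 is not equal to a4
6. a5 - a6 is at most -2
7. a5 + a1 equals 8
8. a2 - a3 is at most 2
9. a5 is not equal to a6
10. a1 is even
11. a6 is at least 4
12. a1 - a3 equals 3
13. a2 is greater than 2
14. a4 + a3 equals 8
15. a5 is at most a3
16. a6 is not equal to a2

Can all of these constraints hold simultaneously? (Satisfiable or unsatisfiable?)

One satisfying assignment is a1 = 6, a2 = 4, a3 = 3, a4 = 5, a5 = 2, a6 = 5.
For the less obvious constraints — constraint 1: a1 + a3 = 9; constraint 4: a6 + a2 = 9 — and the others hold by inspection.

Satisfiable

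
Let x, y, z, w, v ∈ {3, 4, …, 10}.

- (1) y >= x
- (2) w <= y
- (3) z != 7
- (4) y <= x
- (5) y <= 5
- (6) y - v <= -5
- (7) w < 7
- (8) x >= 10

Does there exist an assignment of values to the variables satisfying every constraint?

Unsatisfiable

From constraints 1 and 8: y ≥ x and x ≥ 10, so y ≥ 10. From constraint 5: y ≤ 5. But 5 < 10, so no value of y works.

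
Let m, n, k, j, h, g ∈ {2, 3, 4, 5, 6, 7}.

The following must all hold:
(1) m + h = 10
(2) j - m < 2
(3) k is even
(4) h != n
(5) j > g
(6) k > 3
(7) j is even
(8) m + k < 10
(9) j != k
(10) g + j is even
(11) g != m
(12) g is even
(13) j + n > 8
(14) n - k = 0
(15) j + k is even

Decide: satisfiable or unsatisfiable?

One satisfying assignment is m = 5, n = 4, k = 4, j = 6, h = 5, g = 4.
For the less obvious constraints — constraint 1: m + h = 10; constraint 2: j - m = 1 — and the others hold by inspection.

Satisfiable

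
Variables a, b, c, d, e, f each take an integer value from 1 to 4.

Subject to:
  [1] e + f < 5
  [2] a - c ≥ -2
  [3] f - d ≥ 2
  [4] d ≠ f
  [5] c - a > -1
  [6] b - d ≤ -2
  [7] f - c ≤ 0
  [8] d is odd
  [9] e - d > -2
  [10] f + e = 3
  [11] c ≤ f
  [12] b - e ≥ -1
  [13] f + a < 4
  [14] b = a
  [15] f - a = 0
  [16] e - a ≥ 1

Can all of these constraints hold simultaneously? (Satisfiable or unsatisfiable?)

Constraints 2, 3, 6, 7, 12, and 16 give b − e ≥ -1, e − a ≥ 1, a − c ≥ -2, c − f ≥ 0, f − d ≥ 2, d − b ≥ 2.
Adding all 6 inequalities: the left sides telescope to 0, and the right sides sum to (-1) + 1 + (-2) + 0 + 2 + 2 = 2. So 0 ≥ 2, which is false.

Unsatisfiable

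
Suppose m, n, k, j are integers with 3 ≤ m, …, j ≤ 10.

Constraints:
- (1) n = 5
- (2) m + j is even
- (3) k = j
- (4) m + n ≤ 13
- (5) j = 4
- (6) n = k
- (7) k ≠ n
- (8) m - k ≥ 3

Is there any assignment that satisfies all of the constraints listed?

Constraint 1 fixes n = 5 and constraint 5 fixes j = 4. Constraints 3 and 6 give n = k = j, so n = j. But 5 ≠ 4 — contradiction.

Unsatisfiable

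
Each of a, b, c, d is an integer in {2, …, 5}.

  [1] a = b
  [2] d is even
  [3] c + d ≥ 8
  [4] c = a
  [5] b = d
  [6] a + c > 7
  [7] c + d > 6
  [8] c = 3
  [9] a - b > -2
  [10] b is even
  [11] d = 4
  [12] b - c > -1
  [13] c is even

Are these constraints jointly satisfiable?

Unsatisfiable

Constraint 8 fixes c = 3 and constraint 11 fixes d = 4. Constraints 1, 4, and 5 give c = a = b = d, so c = d. But 3 ≠ 4 — contradiction.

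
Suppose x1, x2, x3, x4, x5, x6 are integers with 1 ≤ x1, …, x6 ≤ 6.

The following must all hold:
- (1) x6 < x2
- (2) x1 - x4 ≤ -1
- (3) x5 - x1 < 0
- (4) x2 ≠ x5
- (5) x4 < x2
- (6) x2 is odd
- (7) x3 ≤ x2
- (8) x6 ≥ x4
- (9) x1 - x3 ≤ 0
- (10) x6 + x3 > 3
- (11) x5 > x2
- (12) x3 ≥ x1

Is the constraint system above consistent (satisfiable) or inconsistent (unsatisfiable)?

Unsatisfiable

Constraints 1, 2, 3, 8, and 11 give x4 ≤ x6, x6 < x2, x2 < x5, x5 < x1, x1 < x4. Chaining: x4 ≤ x6 < x2 < x5 < x1 < x4, which forces x4 < x4 — impossible.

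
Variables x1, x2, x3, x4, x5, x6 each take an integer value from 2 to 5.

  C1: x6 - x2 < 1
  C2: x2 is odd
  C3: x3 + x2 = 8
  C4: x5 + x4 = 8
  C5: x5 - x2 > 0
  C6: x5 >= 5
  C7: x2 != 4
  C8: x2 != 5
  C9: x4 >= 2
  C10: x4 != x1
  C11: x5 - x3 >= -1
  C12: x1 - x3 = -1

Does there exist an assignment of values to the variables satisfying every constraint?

Setting (x1, x2, x3, x4, x5, x6) = (4, 3, 5, 3, 5, 3) satisfies everything: constraint 1: x6 - x2 = 0; constraint 3: x3 + x2 = 8; constraint 4: x5 + x4 = 8, and the others follow.

Satisfiable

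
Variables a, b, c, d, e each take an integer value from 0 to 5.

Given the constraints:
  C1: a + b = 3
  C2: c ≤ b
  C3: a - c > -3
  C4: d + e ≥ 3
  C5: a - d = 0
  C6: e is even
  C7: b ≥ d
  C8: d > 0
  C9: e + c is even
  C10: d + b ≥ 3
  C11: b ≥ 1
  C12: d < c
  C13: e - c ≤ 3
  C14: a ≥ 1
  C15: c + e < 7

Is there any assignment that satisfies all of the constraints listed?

Satisfiable

One satisfying assignment is a = 1, b = 2, c = 2, d = 1, e = 4.
For the less obvious constraints — constraint 1: a + b = 3; constraint 3: a - c = -1; constraint 4: d + e = 5 — and the others hold by inspection.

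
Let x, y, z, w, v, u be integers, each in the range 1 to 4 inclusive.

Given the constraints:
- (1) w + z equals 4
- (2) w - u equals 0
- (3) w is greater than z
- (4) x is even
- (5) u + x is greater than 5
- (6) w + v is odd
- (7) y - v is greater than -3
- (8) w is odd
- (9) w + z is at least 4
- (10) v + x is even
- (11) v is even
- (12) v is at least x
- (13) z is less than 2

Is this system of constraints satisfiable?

Satisfiable

Setting (x, y, z, w, v, u) = (4, 4, 1, 3, 4, 3) satisfies everything: constraint 1: w + z = 4; constraint 2: w - u = 0, and the others follow.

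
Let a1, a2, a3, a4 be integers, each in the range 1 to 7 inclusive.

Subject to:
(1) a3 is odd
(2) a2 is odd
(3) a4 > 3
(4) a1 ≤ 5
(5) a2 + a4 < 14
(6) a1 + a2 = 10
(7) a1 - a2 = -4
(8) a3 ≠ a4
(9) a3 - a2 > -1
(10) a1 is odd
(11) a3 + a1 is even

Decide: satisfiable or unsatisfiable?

The assignment a1 = 3, a2 = 7, a3 = 7, a4 = 6 works:
  constraint 5 holds since a2 + a4 = 13.
  constraint 6 holds since a1 + a2 = 10.
The rest check out directly.

Satisfiable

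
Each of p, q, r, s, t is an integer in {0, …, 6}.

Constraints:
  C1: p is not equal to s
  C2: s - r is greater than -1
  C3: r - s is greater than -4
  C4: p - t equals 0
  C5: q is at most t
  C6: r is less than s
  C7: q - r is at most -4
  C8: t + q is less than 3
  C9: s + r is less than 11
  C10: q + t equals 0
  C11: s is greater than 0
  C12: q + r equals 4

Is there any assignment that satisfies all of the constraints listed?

Satisfiable

Take p = 0, q = 0, r = 4, s = 5, t = 0. Then constraint 2: s - r = 1; constraint 3: r - s = -1; constraint 4: p - t = 0, and every other listed constraint is also met.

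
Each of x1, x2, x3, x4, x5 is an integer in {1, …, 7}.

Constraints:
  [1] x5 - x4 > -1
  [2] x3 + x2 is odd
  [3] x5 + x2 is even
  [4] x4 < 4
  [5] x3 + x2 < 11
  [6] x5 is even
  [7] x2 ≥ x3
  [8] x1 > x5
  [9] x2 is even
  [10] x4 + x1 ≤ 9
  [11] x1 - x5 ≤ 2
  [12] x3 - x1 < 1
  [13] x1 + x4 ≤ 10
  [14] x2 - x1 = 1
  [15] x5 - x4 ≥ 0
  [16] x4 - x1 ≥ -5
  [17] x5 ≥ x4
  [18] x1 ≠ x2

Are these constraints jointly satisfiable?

Satisfiable

One satisfying assignment is x1 = 5, x2 = 6, x3 = 3, x4 = 3, x5 = 4.
For the less obvious constraints — constraint 1: x5 - x4 = 1; constraint 5: x3 + x2 = 9 — and the others hold by inspection.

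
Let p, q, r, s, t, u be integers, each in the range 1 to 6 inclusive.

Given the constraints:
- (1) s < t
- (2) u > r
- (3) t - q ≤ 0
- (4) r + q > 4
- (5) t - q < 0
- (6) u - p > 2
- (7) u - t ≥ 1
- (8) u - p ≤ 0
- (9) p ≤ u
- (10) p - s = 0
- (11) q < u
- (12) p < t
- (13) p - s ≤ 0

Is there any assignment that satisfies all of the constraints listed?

Constraints 1, 5, 8, 11, and 13 give u ≤ p, p ≤ s, s < t, t < q, q < u. Chaining: u ≤ p ≤ s < t < q < u, which forces u < u — impossible.

Unsatisfiable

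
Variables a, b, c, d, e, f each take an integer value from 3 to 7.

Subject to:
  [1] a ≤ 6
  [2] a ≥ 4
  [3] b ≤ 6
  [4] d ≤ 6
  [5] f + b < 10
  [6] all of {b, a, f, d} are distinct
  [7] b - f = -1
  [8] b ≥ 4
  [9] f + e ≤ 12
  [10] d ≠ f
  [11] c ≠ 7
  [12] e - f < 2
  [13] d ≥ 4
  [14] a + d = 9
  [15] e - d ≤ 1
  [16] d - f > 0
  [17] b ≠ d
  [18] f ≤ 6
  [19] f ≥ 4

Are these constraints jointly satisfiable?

Constraints 1, 2, 3, 4, 8, 13, 18, and 19 confine each of b, a, f, d to the 3 values {4, …, 6}.
Constraint 6 requires all 4 of them to be distinct, but only 3 values are available — impossible by the pigeonhole principle.

Unsatisfiable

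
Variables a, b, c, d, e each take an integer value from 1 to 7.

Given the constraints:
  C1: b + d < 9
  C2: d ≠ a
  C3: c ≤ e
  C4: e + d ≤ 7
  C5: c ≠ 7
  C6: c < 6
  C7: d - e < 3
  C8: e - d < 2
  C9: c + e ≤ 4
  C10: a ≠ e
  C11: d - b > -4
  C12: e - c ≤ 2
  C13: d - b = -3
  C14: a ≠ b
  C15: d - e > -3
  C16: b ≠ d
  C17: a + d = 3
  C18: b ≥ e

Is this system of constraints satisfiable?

Satisfiable

Try a = 1, b = 5, c = 2, d = 2, e = 2.
Check constraint 1: b + d = 7; constraint 4: e + d = 4; constraint 7: d - e = 0. The remaining constraints are straightforward to verify.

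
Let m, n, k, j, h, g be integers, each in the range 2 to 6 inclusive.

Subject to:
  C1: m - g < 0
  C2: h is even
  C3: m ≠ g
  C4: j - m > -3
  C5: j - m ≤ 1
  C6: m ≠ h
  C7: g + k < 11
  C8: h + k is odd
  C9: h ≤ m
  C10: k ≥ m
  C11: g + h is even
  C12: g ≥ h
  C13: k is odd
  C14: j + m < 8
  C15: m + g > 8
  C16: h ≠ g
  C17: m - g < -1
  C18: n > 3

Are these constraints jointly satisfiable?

Setting (m, n, k, j, h, g) = (3, 6, 3, 2, 2, 6) satisfies everything: constraint 1: m - g = -3; constraint 4: j - m = -1, and the others follow.

Satisfiable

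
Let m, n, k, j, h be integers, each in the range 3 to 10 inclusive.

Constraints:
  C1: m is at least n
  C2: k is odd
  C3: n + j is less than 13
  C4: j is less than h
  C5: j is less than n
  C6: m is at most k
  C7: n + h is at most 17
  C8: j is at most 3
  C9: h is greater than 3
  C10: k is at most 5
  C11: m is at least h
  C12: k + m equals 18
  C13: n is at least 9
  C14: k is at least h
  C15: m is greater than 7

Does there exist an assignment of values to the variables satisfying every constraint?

Unsatisfiable

From constraints 1 and 13: m ≥ n and n ≥ 9, so m ≥ 9. From constraints 6 and 10: m ≤ k and k ≤ 5, so m ≤ 5. But 5 < 9, so no value of m works.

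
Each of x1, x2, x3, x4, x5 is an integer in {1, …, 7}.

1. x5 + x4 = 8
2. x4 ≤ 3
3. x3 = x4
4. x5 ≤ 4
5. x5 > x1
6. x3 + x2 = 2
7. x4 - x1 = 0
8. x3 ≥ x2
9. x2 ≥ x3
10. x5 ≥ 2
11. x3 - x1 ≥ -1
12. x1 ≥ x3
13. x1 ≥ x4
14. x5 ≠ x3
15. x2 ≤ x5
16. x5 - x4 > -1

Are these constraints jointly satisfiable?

Unsatisfiable

From constraint 4: x5 ≤ 4. From constraint 2: x4 ≤ 3. Hence x5 + x4 ≤ 7. But constraint 1 requires x5 + x4 = 8, and 8 > 7. Contradiction.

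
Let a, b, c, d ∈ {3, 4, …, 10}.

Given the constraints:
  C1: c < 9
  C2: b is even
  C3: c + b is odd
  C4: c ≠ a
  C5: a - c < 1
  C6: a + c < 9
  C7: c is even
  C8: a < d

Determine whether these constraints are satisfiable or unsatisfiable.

Constraint 7 makes c even and constraint 2 makes b even, so c + b must be even. Constraint 3 says c + b is odd — contradiction.

Unsatisfiable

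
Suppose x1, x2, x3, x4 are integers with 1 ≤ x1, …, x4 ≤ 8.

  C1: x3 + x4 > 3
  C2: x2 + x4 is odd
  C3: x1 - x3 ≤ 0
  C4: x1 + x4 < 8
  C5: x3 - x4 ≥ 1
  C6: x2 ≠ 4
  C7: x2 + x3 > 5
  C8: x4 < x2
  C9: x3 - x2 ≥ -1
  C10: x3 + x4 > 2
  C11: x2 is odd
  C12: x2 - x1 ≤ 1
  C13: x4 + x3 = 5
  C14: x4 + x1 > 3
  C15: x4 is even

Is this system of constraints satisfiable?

Try x1 = 3, x2 = 3, x3 = 3, x4 = 2.
Check constraint 1: x3 + x4 = 5; constraint 3: x1 - x3 = 0; constraint 4: x1 + x4 = 5. The remaining constraints are straightforward to verify.

Satisfiable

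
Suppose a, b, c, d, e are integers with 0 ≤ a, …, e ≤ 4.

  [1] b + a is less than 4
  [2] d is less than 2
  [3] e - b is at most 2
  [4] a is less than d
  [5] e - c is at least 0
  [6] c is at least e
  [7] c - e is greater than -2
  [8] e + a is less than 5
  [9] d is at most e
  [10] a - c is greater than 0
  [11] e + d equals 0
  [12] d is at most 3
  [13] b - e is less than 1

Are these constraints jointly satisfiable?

Constraints 4, 6, 9, and 10 give e ≤ c, c < a, a < d, d ≤ e. Chaining: e ≤ c < a < d ≤ e, which forces e < e — impossible.

Unsatisfiable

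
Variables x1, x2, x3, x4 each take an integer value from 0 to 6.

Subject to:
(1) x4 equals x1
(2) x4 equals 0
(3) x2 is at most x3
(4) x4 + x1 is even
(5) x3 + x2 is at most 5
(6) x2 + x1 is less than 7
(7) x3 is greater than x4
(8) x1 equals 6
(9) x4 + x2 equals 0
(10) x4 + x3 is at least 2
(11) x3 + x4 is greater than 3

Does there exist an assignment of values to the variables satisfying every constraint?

Constraint 2 fixes x4 = 0 and constraint 8 fixes x1 = 6, but constraint 1 requires x4 = x1. Since 0 ≠ 6, contradiction.

Unsatisfiable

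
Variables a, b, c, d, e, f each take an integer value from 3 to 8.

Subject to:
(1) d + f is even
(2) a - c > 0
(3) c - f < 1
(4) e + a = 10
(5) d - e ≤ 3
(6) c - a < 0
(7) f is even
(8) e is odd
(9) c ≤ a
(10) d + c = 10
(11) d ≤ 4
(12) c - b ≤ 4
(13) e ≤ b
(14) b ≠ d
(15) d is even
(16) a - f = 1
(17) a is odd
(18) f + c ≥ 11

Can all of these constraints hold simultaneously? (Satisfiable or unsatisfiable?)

Satisfiable

Take a = 7, b = 3, c = 6, d = 4, e = 3, f = 6. Then constraint 2: a - c = 1; constraint 3: c - f = 0, and every other listed constraint is also met.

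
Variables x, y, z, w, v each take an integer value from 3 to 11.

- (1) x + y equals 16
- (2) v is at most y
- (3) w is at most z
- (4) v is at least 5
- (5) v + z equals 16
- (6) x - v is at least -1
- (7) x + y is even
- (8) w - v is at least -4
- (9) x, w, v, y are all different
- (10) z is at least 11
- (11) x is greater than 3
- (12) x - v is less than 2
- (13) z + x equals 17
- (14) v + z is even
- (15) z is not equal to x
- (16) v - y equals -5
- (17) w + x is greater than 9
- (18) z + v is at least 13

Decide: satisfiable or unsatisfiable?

Try x = 6, y = 10, z = 11, w = 4, v = 5.
Check constraint 1: x + y = 16; constraint 5: v + z = 16; constraint 6: x - v = 1. The remaining constraints are straightforward to verify.

Satisfiable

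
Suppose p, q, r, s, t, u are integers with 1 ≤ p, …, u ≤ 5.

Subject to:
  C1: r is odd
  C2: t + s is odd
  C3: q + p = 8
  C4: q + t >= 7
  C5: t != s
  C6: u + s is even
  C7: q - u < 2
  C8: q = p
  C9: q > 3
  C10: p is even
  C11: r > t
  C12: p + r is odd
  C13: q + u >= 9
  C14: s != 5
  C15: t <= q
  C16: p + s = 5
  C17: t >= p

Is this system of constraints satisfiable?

Setting (p, q, r, s, t, u) = (4, 4, 5, 1, 4, 5) satisfies everything: constraint 3: q + p = 8; constraint 4: q + t = 8, and the others follow.

Satisfiable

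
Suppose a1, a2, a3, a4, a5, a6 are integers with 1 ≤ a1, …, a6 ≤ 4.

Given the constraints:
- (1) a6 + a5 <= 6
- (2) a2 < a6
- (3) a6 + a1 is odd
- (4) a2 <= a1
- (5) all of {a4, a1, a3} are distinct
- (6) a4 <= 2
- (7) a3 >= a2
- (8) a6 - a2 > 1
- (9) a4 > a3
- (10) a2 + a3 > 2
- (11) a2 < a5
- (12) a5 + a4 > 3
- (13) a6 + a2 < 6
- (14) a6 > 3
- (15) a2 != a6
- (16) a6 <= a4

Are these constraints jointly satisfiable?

Unsatisfiable

From constraint 14: a6 ≥ 4. From constraints 6 and 16: a6 ≤ a4 and a4 ≤ 2, so a6 ≤ 2. But 2 < 4, so no value of a6 works.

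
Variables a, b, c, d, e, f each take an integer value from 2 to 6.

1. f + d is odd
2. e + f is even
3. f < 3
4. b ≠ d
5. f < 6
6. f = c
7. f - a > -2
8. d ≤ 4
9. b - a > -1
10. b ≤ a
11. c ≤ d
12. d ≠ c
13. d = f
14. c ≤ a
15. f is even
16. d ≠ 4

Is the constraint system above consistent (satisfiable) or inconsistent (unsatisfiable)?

From constraints 6 and 13, d = f = c, so d = c. But constraint 12 says d ≠ c. Contradiction.

Unsatisfiable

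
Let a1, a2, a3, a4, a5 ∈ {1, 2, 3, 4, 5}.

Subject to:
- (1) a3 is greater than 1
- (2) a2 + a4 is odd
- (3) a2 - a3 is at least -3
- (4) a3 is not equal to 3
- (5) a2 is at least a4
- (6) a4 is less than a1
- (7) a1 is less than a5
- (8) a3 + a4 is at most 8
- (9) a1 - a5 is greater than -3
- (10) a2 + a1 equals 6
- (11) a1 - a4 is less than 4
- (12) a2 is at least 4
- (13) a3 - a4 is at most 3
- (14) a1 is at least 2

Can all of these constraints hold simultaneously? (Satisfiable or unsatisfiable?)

One satisfying assignment is a1 = 2, a2 = 4, a3 = 4, a4 = 1, a5 = 3.
For the less obvious constraints — constraint 3: a2 - a3 = 0; constraint 8: a3 + a4 = 5; constraint 9: a1 - a5 = -1 — and the others hold by inspection.

Satisfiable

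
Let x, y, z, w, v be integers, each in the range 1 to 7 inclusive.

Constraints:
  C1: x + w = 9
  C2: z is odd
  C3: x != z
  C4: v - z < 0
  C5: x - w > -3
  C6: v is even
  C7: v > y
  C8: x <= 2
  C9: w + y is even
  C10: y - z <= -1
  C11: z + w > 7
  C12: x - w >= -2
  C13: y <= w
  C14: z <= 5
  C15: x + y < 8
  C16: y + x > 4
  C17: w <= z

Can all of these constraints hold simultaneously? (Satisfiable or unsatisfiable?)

From constraint 8: x ≤ 2. From constraints 14 and 17: w ≤ z ≤ 5. Hence x + w ≤ 7. But constraint 1 requires x + w = 9, and 9 > 7. Contradiction.

Unsatisfiable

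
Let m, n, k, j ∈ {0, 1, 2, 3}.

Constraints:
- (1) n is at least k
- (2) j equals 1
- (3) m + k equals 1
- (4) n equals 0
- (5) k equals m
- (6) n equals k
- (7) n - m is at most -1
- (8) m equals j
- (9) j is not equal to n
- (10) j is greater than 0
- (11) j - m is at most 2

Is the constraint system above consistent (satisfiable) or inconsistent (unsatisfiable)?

Unsatisfiable

Constraint 4 fixes n = 0 and constraint 2 fixes j = 1. Constraints 5, 6, and 8 give n = k = m = j, so n = j. But 0 ≠ 1 — contradiction.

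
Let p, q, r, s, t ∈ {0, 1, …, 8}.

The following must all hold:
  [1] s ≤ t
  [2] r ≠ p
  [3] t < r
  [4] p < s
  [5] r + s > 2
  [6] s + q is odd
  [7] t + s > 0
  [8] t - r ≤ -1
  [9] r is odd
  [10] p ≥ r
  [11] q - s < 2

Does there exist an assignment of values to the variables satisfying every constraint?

Unsatisfiable

Constraints 1, 3, 4, and 10 give r ≤ p, p < s, s ≤ t, t < r. Chaining: r ≤ p < s ≤ t < r, which forces r < r — impossible.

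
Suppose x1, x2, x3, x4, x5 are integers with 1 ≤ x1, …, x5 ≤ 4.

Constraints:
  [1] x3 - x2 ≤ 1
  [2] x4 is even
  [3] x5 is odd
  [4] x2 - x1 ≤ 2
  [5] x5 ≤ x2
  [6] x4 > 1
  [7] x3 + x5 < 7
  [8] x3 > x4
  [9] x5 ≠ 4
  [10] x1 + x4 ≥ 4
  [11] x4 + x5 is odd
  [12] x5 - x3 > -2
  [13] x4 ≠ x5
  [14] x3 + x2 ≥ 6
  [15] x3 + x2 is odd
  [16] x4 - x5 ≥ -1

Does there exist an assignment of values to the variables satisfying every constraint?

Setting (x1, x2, x3, x4, x5) = (4, 4, 3, 2, 3) satisfies everything: constraint 1: x3 - x2 = -1; constraint 4: x2 - x1 = 0; constraint 7: x3 + x5 = 6, and the others follow.

Satisfiable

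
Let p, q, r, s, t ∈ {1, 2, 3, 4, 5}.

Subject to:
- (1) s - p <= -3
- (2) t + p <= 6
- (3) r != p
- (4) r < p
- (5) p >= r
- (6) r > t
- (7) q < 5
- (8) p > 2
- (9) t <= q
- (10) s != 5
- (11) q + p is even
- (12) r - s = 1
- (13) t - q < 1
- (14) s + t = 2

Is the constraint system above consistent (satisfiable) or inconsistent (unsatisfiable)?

The assignment p = 5, q = 1, r = 2, s = 1, t = 1 works:
  constraint 1 holds since s - p = -4.
  constraint 2 holds since t + p = 6.
  constraint 12 holds since r - s = 1.
The rest check out directly.

Satisfiable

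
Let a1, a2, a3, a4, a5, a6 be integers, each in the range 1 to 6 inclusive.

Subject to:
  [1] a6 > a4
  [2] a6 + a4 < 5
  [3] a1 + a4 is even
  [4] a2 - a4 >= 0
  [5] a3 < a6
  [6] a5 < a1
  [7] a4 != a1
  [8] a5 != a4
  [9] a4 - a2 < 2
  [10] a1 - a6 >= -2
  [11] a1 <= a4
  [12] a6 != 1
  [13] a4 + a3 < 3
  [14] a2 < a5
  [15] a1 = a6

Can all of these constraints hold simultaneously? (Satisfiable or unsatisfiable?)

Unsatisfiable

Constraints 4, 6, 11, and 14 give a5 < a1, a1 ≤ a4, a4 ≤ a2, a2 < a5. Chaining: a5 < a1 ≤ a4 ≤ a2 < a5, which forces a5 < a5 — impossible.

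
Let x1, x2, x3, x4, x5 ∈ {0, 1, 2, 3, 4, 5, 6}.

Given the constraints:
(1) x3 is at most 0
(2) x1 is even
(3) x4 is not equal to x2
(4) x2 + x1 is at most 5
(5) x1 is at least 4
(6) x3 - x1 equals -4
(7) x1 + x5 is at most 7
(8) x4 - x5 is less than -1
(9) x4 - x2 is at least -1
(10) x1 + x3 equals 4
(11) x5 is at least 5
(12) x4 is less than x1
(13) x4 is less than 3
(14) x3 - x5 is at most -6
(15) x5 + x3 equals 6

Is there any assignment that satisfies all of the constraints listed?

From constraint 5: x1 ≥ 4. From constraint 11: x5 ≥ 5. Hence x1 + x5 ≥ 9. But constraint 7 requires x1 + x5 ≤ 7, and 7 < 9. Contradiction.

Unsatisfiable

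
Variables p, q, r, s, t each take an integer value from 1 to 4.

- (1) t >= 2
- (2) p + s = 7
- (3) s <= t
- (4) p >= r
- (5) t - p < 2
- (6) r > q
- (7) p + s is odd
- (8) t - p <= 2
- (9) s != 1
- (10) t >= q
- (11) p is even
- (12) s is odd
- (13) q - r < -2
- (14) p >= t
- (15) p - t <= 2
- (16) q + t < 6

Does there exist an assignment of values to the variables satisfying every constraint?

Try p = 4, q = 1, r = 4, s = 3, t = 4.
Check constraint 2: p + s = 7; constraint 5: t - p = 0; constraint 8: t - p = 0. The remaining constraints are straightforward to verify.

Satisfiable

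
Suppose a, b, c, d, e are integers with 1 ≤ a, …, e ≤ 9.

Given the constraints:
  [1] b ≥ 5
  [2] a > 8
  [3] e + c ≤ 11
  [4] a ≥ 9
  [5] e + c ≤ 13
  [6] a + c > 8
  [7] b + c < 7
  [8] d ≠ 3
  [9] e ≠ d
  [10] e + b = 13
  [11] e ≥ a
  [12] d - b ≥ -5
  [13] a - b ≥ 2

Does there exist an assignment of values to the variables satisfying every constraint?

Unsatisfiable

From constraints 4 and 11: e ≥ a ≥ 9. From constraint 1: b ≥ 5. Hence e + b ≥ 14. But constraint 10 requires e + b = 13, and 13 < 14. Contradiction.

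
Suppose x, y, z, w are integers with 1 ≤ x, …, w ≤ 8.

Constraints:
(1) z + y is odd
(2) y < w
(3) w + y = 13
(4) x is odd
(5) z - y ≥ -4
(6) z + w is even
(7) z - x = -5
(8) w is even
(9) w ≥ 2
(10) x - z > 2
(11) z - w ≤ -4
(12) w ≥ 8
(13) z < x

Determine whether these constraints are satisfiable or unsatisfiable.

Take x = 7, y = 5, z = 2, w = 8. Then constraint 3: w + y = 13; constraint 5: z - y = -3; constraint 7: z - x = -5, and every other listed constraint is also met.

Satisfiable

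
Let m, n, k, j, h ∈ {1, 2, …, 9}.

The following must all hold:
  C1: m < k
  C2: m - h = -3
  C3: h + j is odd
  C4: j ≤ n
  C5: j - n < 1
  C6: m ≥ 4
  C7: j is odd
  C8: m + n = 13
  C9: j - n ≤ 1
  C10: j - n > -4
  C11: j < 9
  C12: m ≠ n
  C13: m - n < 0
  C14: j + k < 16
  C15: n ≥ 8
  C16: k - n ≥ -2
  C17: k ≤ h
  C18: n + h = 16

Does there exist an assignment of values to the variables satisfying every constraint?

Setting (m, n, k, j, h) = (5, 8, 6, 7, 8) satisfies everything: constraint 2: m - h = -3; constraint 5: j - n = -1; constraint 8: m + n = 13, and the others follow.

Satisfiable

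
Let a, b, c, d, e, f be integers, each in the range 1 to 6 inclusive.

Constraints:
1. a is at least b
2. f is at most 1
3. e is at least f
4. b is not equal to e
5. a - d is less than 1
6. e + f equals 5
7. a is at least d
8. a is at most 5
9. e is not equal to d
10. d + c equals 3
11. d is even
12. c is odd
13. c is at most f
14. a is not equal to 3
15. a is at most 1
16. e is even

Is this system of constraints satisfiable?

Unsatisfiable

From constraints 7 and 15: d ≤ a ≤ 1. From constraints 2 and 13: c ≤ f ≤ 1. Hence d + c ≤ 2. But constraint 10 requires d + c = 3, and 3 > 2. Contradiction.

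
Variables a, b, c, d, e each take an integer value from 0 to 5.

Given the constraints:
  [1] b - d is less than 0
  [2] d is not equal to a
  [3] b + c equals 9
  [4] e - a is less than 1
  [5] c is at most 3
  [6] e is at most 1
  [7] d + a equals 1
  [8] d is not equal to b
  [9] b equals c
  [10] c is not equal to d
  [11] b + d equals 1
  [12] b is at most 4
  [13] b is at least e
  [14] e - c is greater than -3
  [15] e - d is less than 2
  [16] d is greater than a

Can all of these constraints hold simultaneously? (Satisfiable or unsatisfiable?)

Unsatisfiable

From constraint 12: b ≤ 4. From constraint 5: c ≤ 3. Hence b + c ≤ 7. But constraint 3 requires b + c = 9, and 9 > 7. Contradiction.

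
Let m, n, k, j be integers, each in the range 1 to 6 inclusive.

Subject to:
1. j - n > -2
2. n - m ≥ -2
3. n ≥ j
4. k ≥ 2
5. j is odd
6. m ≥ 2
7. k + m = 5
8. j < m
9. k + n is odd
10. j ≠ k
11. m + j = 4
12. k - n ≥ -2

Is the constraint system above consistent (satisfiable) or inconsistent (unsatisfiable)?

One satisfying assignment is m = 3, n = 1, k = 2, j = 1.
For the less obvious constraints — constraint 1: j - n = 0; constraint 2: n - m = -2; constraint 7: k + m = 5 — and the others hold by inspection.

Satisfiable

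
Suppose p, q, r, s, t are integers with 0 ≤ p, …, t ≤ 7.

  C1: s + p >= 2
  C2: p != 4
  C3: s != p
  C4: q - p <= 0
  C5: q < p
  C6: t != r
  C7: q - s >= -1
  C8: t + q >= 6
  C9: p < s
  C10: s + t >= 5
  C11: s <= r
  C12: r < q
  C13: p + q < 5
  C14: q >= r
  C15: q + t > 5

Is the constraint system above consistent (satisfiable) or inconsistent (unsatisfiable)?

Constraints 5, 9, 11, and 12 give p < s, s ≤ r, r < q, q < p. Chaining: p < s ≤ r < q < p, which forces p < p — impossible.

Unsatisfiable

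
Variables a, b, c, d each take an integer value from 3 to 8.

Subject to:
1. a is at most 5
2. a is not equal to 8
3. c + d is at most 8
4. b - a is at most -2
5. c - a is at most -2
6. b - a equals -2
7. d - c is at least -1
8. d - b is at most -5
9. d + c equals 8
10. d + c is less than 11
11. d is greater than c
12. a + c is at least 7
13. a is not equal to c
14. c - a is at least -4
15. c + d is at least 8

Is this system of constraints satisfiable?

Constraints 4, 7, 8, and 14 give d − c ≥ -1, c − a ≥ -4, a − b ≥ 2, b − d ≥ 5.
Adding all 4 inequalities: the left sides telescope to 0, and the right sides sum to (-1) + (-4) + 2 + 5 = 2. So 0 ≥ 2, which is false.

Unsatisfiable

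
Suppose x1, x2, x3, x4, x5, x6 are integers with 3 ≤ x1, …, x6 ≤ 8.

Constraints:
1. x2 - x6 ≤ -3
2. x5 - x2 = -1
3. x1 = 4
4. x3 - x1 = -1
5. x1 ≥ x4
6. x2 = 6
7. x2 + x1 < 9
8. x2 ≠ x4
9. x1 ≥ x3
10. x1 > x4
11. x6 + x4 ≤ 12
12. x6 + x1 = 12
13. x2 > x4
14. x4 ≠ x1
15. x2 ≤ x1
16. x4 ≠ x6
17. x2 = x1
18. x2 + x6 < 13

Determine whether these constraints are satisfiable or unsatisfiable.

Unsatisfiable

Constraint 6 fixes x2 = 6 and constraint 3 fixes x1 = 4, but constraint 17 requires x2 = x1. Since 6 ≠ 4, contradiction.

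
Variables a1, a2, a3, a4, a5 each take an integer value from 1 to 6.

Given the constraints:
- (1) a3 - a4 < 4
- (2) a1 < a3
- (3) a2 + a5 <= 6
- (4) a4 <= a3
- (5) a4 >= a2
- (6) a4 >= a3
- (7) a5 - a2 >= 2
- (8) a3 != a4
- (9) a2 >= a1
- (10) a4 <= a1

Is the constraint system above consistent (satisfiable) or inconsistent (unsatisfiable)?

Constraints 2, 6, and 10 give a3 ≤ a4, a4 ≤ a1, a1 < a3. Chaining: a3 ≤ a4 ≤ a1 < a3, which forces a3 < a3 — impossible.

Unsatisfiable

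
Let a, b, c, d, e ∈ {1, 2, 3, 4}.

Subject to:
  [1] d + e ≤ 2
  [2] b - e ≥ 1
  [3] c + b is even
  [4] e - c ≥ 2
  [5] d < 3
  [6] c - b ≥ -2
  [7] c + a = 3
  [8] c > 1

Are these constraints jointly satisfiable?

Constraints 2, 4, and 6 give b − e ≥ 1, e − c ≥ 2, c − b ≥ -2.
Adding all 3 inequalities: the left sides telescope to 0, and the right sides sum to 1 + 2 + (-2) = 1. So 0 ≥ 1, which is false.

Unsatisfiable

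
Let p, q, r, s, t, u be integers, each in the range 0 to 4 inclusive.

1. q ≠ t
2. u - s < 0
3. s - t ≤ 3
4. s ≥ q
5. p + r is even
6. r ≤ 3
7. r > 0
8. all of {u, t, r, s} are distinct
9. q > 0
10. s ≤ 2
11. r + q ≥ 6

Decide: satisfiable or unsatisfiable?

From constraint 6: r ≤ 3. From constraints 4 and 10: q ≤ s ≤ 2. Hence r + q ≤ 5. But constraint 11 requires r + q ≥ 6, and 6 > 5. Contradiction.

Unsatisfiable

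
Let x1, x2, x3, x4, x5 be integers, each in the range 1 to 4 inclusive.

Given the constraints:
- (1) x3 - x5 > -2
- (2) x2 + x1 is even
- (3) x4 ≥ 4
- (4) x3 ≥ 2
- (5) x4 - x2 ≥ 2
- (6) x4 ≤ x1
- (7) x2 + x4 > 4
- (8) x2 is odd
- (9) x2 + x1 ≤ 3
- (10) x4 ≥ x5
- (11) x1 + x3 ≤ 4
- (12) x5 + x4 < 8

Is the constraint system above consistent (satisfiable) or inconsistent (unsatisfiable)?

From constraints 3 and 6: x1 ≥ x4 ≥ 4. From constraint 4: x3 ≥ 2. Hence x1 + x3 ≥ 6. But constraint 11 requires x1 + x3 ≤ 4, and 4 < 6. Contradiction.

Unsatisfiable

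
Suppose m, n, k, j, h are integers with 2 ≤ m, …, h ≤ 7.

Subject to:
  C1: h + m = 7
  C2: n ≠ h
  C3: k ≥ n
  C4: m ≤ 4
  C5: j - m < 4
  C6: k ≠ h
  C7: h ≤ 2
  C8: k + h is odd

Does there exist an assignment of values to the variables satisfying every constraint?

Unsatisfiable

From constraint 7: h ≤ 2. From constraint 4: m ≤ 4. Hence h + m ≤ 6. But constraint 1 requires h + m = 7, and 7 > 6. Contradiction.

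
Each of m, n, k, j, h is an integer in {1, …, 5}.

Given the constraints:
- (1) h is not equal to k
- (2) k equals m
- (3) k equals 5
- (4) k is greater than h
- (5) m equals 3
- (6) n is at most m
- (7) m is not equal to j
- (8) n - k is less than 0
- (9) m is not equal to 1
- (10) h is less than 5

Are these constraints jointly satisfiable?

Constraint 3 fixes k = 5 and constraint 5 fixes m = 3, but constraint 2 requires k = m. Since 5 ≠ 3, contradiction.

Unsatisfiable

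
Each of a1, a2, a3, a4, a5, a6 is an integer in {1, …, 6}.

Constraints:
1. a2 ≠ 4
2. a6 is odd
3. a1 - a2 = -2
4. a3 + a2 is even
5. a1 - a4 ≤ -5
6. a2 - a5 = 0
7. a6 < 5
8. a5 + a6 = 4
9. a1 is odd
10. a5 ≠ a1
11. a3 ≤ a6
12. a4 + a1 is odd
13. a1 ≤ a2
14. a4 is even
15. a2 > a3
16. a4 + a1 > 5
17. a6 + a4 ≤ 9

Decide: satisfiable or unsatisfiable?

One satisfying assignment is a1 = 1, a2 = 3, a3 = 1, a4 = 6, a5 = 3, a6 = 1.
For the less obvious constraints — constraint 3: a1 - a2 = -2; constraint 5: a1 - a4 = -5 — and the others hold by inspection.

Satisfiable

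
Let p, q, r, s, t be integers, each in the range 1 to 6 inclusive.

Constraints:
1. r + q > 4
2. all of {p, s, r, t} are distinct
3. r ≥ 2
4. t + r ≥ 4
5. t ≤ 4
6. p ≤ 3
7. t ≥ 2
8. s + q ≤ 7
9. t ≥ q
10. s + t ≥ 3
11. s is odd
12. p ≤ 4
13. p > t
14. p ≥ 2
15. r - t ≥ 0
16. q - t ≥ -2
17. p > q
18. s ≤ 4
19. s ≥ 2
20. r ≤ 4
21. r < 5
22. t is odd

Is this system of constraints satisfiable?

Constraints 3, 5, 7, 12, 14, 18, 19, and 20 confine each of p, s, r, t to the 3 values {2, …, 4}.
Constraint 2 requires all 4 of them to be distinct, but only 3 values are available — impossible by the pigeonhole principle.

Unsatisfiable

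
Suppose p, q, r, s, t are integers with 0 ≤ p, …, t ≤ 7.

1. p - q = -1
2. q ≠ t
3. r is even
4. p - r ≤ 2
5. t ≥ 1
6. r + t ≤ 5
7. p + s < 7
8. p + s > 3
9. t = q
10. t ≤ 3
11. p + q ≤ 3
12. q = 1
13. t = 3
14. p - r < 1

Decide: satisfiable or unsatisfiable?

Constraint 13 fixes t = 3 and constraint 12 fixes q = 1, but constraint 9 requires t = q. Since 3 ≠ 1, contradiction.

Unsatisfiable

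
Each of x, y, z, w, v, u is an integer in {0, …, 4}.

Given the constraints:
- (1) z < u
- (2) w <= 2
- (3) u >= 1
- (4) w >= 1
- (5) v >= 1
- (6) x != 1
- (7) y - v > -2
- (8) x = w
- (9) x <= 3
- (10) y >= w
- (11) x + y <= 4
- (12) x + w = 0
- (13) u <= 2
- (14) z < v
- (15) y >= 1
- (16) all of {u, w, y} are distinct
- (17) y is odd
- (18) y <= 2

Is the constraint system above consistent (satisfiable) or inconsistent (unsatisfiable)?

Unsatisfiable

Constraints 2, 3, 4, 13, 15, and 18 confine each of u, w, y to the 2 values {1, 2}.
Constraint 16 requires all 3 of them to be distinct, but only 2 values are available — impossible by the pigeonhole principle.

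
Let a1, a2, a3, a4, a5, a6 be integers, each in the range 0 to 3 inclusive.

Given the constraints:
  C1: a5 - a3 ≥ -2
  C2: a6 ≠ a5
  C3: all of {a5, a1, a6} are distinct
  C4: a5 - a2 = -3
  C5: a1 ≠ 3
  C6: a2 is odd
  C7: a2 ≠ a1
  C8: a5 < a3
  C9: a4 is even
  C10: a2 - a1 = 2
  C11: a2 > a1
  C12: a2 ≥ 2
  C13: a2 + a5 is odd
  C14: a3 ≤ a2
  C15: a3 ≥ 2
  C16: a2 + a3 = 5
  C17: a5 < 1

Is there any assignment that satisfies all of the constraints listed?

The assignment a1 = 1, a2 = 3, a3 = 2, a4 = 2, a5 = 0, a6 = 2 works:
  constraint 1 holds since a5 - a3 = -2.
  constraint 4 holds since a5 - a2 = -3.
The rest check out directly.

Satisfiable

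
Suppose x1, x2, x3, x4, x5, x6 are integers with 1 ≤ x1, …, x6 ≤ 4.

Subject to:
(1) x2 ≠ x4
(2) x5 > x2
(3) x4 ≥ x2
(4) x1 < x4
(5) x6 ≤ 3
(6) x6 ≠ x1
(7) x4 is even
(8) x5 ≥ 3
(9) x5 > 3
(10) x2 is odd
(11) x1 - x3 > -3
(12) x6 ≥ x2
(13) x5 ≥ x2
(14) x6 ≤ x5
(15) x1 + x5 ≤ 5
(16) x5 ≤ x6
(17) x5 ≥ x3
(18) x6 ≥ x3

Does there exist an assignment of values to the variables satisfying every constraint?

Unsatisfiable

From constraint 9: x5 ≥ 4. From constraints 5 and 16: x5 ≤ x6 and x6 ≤ 3, so x5 ≤ 3. But 3 < 4, so no value of x5 works.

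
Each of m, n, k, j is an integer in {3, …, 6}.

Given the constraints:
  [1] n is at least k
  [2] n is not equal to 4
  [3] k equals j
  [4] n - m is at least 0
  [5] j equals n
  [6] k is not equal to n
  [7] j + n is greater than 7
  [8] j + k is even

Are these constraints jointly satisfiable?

Unsatisfiable

From constraints 3 and 5, k = j = n, so k = n. But constraint 6 says k ≠ n. Contradiction.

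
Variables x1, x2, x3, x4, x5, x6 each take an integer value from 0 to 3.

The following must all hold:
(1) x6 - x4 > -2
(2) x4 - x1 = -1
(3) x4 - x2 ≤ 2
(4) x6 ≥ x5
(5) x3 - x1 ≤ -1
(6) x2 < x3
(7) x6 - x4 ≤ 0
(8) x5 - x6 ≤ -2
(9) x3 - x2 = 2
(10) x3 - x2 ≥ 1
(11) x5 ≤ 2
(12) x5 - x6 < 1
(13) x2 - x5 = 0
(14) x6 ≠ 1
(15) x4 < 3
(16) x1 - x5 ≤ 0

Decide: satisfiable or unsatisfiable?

Unsatisfiable

Constraints 3, 5, 7, 8, 10, and 16 give x3 − x2 ≥ 1, x2 − x4 ≥ -2, x4 − x6 ≥ 0, x6 − x5 ≥ 2, x5 − x1 ≥ 0, x1 − x3 ≥ 1.
Adding all 6 inequalities: the left sides telescope to 0, and the right sides sum to 1 + (-2) + 0 + 2 + 0 + 1 = 2. So 0 ≥ 2, which is false.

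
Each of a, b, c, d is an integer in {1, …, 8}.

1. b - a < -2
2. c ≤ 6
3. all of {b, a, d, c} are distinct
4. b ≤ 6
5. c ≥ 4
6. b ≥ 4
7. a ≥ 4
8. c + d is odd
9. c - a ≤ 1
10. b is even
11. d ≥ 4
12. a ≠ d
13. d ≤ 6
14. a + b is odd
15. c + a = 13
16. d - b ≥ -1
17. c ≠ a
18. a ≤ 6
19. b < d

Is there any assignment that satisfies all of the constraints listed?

Unsatisfiable

Constraints 2, 4, 5, 6, 7, 11, 13, and 18 confine each of b, a, d, c to the 3 values {4, …, 6}.
Constraint 3 requires all 4 of them to be distinct, but only 3 values are available — impossible by the pigeonhole principle.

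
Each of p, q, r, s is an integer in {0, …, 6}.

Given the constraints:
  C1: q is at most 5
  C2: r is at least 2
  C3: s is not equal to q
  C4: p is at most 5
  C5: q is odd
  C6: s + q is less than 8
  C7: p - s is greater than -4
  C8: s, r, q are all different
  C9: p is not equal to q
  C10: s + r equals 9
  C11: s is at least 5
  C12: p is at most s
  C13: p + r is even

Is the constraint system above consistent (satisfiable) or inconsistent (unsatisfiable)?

Satisfiable

One satisfying assignment is p = 3, q = 1, r = 3, s = 6.
For the less obvious constraints — constraint 6: s + q = 7; constraint 7: p - s = -3; constraint 10: s + r = 9 — and the others hold by inspection.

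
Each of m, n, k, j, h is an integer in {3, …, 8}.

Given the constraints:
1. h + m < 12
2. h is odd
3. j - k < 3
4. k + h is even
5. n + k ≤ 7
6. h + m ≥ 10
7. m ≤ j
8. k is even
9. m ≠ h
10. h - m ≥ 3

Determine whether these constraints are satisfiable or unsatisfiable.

Unsatisfiable

Constraint 8 makes k even and constraint 2 makes h odd, so k + h must be odd. Constraint 4 says k + h is even — contradiction.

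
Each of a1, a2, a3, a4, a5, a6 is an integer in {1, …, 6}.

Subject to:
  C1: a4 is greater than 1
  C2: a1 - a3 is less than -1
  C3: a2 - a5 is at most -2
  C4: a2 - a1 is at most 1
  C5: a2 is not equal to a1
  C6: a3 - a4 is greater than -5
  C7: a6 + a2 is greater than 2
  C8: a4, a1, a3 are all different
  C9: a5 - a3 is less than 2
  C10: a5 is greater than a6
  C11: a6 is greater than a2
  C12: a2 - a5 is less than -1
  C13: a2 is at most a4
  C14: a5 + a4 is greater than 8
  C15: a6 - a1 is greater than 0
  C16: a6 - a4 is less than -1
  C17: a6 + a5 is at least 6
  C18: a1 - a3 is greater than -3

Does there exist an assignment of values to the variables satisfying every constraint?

Satisfiable

Take a1 = 2, a2 = 1, a3 = 4, a4 = 6, a5 = 5, a6 = 4. Then constraint 2: a1 - a3 = -2; constraint 3: a2 - a5 = -4; constraint 4: a2 - a1 = -1, and every other listed constraint is also met.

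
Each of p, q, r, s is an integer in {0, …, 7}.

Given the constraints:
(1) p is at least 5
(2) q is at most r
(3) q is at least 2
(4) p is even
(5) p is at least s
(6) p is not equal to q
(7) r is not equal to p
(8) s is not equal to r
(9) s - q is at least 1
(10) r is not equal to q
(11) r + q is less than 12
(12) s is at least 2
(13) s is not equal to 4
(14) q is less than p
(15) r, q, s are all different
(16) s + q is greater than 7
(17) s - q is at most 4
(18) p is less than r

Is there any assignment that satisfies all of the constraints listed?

Setting (p, q, r, s) = (6, 4, 7, 6) satisfies everything: constraint 9: s - q = 2; constraint 11: r + q = 11; constraint 16: s + q = 10, and the others follow.

Satisfiable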